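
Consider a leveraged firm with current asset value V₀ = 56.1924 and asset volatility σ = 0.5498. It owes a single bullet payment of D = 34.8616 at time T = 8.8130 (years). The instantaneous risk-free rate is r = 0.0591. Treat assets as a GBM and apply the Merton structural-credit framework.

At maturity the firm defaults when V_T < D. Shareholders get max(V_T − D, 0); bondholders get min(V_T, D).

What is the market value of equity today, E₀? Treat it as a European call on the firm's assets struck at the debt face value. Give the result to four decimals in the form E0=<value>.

E0=43.2064

d₁ = [ln(V₀/D) + (r + σ²/2)T] / (σ√T)
   = [ln(56.1924/34.8616) + (0.0591 + 0.5·0.5498²)·8.8130] / (0.5498·√8.8130)
   = [0.477396 + 1.852845] / 1.632175 = 1.427691
d₂ = d₁ − σ√T = 1.427691 − 1.632175 = -0.204484
N(d₁) = 0.923310,  N(d₂) = 0.418988,  e^(−rT) = 0.594016
E₀ = V₀·N(d₁) − D·e^(−rT)·N(d₂)
   = 56.1924·0.923310 − 34.8616·0.594016·0.418988 = 43.206430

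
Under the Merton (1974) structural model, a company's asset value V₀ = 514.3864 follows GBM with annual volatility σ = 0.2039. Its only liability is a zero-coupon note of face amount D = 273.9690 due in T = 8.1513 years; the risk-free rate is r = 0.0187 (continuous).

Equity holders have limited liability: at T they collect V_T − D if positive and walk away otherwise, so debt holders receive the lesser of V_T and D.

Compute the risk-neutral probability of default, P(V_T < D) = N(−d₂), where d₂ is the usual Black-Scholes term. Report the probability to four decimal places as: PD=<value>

d₁ = [ln(V₀/D) + (r + σ²/2)T] / (σ√T)
   = [ln(514.3864/273.9690) + (0.0187 + 0.5·0.2039²)·8.1513] / (0.2039·√8.1513)
   = [0.629960 + 0.321875] / 0.582144 = 1.635050
d₂ = d₁ − σ√T = 1.635050 − 0.582144 = 1.052906
risk-neutral PD = N(−d₂) = N(-1.052906) = 0.146192

PD=0.1462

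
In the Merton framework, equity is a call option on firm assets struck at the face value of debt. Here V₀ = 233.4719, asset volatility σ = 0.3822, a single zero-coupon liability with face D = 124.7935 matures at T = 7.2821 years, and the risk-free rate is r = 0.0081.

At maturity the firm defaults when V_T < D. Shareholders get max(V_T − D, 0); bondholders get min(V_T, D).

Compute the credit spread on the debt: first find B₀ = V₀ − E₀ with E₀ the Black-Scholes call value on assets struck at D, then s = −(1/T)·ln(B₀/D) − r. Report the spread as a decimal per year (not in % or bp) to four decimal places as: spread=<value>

d₁ = [ln(V₀/D) + (r + σ²/2)T] / (σ√T)
   = [ln(233.4719/124.7935) + (0.0081 + 0.5·0.3822²)·7.2821] / (0.3822·√7.2821)
   = [0.626401 + 0.590858] / 1.031381 = 1.180223
d₂ = d₁ − σ√T = 1.180223 − 1.031381 = 0.148843
N(d₁) = 0.881044,  N(d₂) = 0.559161,  e^(−rT) = 0.942721
E₀ = V₀·N(d₁) − D·e^(−rT)·N(d₂)
   = 233.4719·0.881044 − 124.7935·0.942721·0.559161 = 139.916333
B₀ = V₀ − E₀ = 233.4719 − 139.916333 = 93.555567
spread = −(1/T)·ln(B₀/D) − r = −(1/7.2821)·ln(93.555567/124.7935) − 0.0081 = 0.03146342

spread=0.0315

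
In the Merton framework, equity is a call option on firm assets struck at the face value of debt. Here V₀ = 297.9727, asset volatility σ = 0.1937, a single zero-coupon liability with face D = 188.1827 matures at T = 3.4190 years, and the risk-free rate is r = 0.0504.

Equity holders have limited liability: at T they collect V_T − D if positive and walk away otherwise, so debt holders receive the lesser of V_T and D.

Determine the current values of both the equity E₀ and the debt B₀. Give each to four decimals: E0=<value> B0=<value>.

d₁ = [ln(V₀/D) + (r + σ²/2)T] / (σ√T)
   = [ln(297.9727/188.1827) + (0.0504 + 0.5·0.1937²)·3.4190] / (0.1937·√3.4190)
   = [0.459589 + 0.236458] / 0.358162 = 1.943385
d₂ = d₁ − σ√T = 1.943385 − 0.358162 = 1.585223
N(d₁) = 0.974015,  N(d₂) = 0.943542,  e^(−rT) = 0.841712
E₀ = V₀·N(d₁) − D·e^(−rT)·N(d₂)
   = 297.9727·0.974015 − 188.1827·0.841712·0.943542 = 140.776999
B₀ = V₀ − E₀ = 297.9727 − 140.776999 = 157.195701

E0=140.7770 B0=157.1957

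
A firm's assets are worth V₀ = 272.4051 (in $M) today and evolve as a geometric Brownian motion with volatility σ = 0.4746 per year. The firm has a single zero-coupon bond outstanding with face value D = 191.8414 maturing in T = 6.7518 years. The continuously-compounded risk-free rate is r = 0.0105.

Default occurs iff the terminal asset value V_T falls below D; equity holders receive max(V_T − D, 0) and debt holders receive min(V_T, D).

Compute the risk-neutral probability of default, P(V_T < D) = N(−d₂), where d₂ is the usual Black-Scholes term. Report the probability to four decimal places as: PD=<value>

d₁ = [ln(V₀/D) + (r + σ²/2)T] / (σ√T)
   = [ln(272.4051/191.8414) + (0.0105 + 0.5·0.4746²)·6.7518] / (0.4746·√6.7518)
   = [0.350621 + 0.831299] / 1.233211 = 0.958409
d₂ = d₁ − σ√T = 0.958409 − 1.233211 = -0.274803
risk-neutral PD = N(−d₂) = N(0.274803) = 0.608266

PD=0.6083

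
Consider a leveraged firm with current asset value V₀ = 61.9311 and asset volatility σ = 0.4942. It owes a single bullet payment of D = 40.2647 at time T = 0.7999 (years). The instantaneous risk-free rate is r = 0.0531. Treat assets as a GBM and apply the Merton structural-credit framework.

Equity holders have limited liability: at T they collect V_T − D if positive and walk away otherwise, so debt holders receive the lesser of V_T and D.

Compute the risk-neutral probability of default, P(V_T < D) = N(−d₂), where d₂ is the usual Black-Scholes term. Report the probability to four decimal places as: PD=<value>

d₁ = [ln(V₀/D) + (r + σ²/2)T] / (σ√T)
   = [ln(61.9311/40.2647) + (0.0531 + 0.5·0.4942²)·0.7999] / (0.4942·√0.7999)
   = [0.430547 + 0.140156] / 0.441998 = 1.291189
d₂ = d₁ − σ√T = 1.291189 − 0.441998 = 0.849191
risk-neutral PD = N(−d₂) = N(-0.849191) = 0.197888

PD=0.1979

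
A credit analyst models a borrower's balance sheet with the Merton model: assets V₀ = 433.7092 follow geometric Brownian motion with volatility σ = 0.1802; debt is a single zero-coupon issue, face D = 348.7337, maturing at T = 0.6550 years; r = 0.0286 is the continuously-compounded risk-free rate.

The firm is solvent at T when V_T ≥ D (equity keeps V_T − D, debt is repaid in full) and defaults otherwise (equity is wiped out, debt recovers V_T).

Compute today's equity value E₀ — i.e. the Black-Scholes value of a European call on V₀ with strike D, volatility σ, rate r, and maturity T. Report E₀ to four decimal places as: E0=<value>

E0=92.6798

d₁ = [ln(V₀/D) + (r + σ²/2)T] / (σ√T)
   = [ln(433.7092/348.7337) + (0.0286 + 0.5·0.1802²)·0.6550] / (0.1802·√0.6550)
   = [0.218066 + 0.029368] / 0.145840 = 1.696612
d₂ = d₁ − σ√T = 1.696612 − 0.145840 = 1.550773
N(d₁) = 0.955115,  N(d₂) = 0.939522,  e^(−rT) = 0.981441
E₀ = V₀·N(d₁) − D·e^(−rT)·N(d₂)
   = 433.7092·0.955115 − 348.7337·0.981441·0.939522 = 92.679815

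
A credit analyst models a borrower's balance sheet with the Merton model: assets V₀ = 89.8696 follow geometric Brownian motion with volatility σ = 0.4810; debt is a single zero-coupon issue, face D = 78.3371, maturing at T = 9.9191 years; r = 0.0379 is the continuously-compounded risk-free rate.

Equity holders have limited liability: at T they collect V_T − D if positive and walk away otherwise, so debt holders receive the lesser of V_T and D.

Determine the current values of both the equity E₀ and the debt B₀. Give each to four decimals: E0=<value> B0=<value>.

d₁ = [ln(V₀/D) + (r + σ²/2)T] / (σ√T)
   = [ln(89.8696/78.3371) + (0.0379 + 0.5·0.4810²)·9.9191] / (0.4810·√9.9191)
   = [0.137338 + 1.523380] / 1.514890 = 1.096263
d₂ = d₁ − σ√T = 1.096263 − 1.514890 = -0.418627
N(d₁) = 0.863518,  N(d₂) = 0.337744,  e^(−rT) = 0.686648
E₀ = V₀·N(d₁) − D·e^(−rT)·N(d₂)
   = 89.8696·0.863518 − 78.3371·0.686648·0.337744 = 59.436771
B₀ = V₀ − E₀ = 89.8696 − 59.436771 = 30.432829

E0=59.4368 B0=30.4328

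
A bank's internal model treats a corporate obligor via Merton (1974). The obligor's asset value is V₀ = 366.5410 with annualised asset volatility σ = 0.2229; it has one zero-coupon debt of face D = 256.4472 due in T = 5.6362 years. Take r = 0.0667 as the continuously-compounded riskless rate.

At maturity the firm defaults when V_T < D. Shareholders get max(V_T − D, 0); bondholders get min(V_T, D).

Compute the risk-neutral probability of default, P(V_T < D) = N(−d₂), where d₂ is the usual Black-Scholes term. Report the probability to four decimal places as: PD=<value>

d₁ = [ln(V₀/D) + (r + σ²/2)T] / (σ√T)
   = [ln(366.5410/256.4472) + (0.0667 + 0.5·0.2229²)·5.6362] / (0.2229·√5.6362)
   = [0.357188 + 0.515950] / 0.529180 = 1.649983
d₂ = d₁ − σ√T = 1.649983 − 0.529180 = 1.120803
risk-neutral PD = N(−d₂) = N(-1.120803) = 0.131186

PD=0.1312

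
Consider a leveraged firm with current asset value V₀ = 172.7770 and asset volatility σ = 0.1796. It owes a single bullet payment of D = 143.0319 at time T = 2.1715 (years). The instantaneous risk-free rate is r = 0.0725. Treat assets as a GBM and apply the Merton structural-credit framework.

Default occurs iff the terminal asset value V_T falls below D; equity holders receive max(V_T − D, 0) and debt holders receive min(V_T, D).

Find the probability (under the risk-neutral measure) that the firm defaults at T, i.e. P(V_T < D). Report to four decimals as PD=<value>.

PD=0.1197

d₁ = [ln(V₀/D) + (r + σ²/2)T] / (σ√T)
   = [ln(172.7770/143.0319) + (0.0725 + 0.5·0.1796²)·2.1715] / (0.1796·√2.1715)
   = [0.188934 + 0.192456] / 0.264659 = 1.441063
d₂ = d₁ − σ√T = 1.441063 − 0.264659 = 1.176404
risk-neutral PD = N(−d₂) = N(-1.176404) = 0.119717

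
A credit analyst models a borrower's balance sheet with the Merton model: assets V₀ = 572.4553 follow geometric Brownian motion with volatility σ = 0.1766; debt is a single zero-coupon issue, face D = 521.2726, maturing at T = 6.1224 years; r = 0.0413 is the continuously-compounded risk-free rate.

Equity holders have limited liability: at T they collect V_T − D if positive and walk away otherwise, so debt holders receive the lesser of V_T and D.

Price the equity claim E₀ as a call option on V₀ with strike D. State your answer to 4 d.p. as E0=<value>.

d₁ = [ln(V₀/D) + (r + σ²/2)T] / (σ√T)
   = [ln(572.4553/521.2726) + (0.0413 + 0.5·0.1766²)·6.1224] / (0.1766·√6.1224)
   = [0.093662 + 0.348326] / 0.436970 = 1.011484
d₂ = d₁ − σ√T = 1.011484 − 0.436970 = 0.574514
N(d₁) = 0.844108,  N(d₂) = 0.717190,  e^(−rT) = 0.776580
E₀ = V₀·N(d₁) − D·e^(−rT)·N(d₂)
   = 572.4553·0.844108 − 521.2726·0.776580·0.717190 = 192.888117

E0=192.8881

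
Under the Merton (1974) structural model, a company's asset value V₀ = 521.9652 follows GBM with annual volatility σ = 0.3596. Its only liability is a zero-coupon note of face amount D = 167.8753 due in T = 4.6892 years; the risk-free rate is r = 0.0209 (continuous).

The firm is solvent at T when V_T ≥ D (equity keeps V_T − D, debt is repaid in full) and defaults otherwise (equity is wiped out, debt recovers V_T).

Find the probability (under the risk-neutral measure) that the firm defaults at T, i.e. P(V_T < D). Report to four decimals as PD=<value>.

d₁ = [ln(V₀/D) + (r + σ²/2)T] / (σ√T)
   = [ln(521.9652/167.8753) + (0.0209 + 0.5·0.3596²)·4.6892] / (0.3596·√4.6892)
   = [1.134379 + 0.401190] / 0.778698 = 1.971970
d₂ = d₁ − σ√T = 1.971970 − 0.778698 = 1.193272
risk-neutral PD = N(−d₂) = N(-1.193272) = 0.116381

PD=0.1164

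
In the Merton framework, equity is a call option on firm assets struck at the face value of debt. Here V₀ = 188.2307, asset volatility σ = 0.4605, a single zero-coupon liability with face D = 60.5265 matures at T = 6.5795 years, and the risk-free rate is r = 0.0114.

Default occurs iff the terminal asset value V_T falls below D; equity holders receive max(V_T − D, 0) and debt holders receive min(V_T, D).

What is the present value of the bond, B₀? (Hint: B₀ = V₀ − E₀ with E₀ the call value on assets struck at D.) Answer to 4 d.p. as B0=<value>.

d₁ = [ln(V₀/D) + (r + σ²/2)T] / (σ√T)
   = [ln(188.2307/60.5265) + (0.0114 + 0.5·0.4605²)·6.5795] / (0.4605·√6.5795)
   = [1.134587 + 0.772632] / 1.181207 = 1.614635
d₂ = d₁ − σ√T = 1.614635 − 1.181207 = 0.433428
N(d₁) = 0.946805,  N(d₂) = 0.667648,  e^(−rT) = 0.927738
E₀ = V₀·N(d₁) − D·e^(−rT)·N(d₂)
   = 188.2307·0.946805 − 60.5265·0.927738·0.667648 = 140.727544
B₀ = V₀ − E₀ = 188.2307 − 140.727544 = 47.503156

B0=47.5032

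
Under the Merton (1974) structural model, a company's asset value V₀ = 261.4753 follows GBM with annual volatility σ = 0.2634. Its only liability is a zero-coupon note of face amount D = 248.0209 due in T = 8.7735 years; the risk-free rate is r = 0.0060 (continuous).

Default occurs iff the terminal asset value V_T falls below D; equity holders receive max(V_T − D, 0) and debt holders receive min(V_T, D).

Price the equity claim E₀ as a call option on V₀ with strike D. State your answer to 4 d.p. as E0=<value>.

E0=89.1340

d₁ = [ln(V₀/D) + (r + σ²/2)T] / (σ√T)
   = [ln(261.4753/248.0209) + (0.0060 + 0.5·0.2634²)·8.7735] / (0.2634·√8.7735)
   = [0.052827 + 0.356992] / 0.780193 = 0.525278
d₂ = d₁ − σ√T = 0.525278 − 0.780193 = -0.254915
N(d₁) = 0.700305,  N(d₂) = 0.399394,  e^(−rT) = 0.948721
E₀ = V₀·N(d₁) − D·e^(−rT)·N(d₂)
   = 261.4753·0.700305 − 248.0209·0.948721·0.399394 = 89.133989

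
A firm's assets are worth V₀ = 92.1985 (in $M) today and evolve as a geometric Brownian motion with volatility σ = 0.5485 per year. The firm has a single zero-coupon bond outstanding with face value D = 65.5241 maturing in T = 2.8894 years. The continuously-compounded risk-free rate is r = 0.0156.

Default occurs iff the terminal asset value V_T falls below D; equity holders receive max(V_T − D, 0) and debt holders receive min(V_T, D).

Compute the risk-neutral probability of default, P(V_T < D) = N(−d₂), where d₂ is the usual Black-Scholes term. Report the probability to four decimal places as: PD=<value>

PD=0.5205

d₁ = [ln(V₀/D) + (r + σ²/2)T] / (σ√T)
   = [ln(92.1985/65.5241) + (0.0156 + 0.5·0.5485²)·2.8894] / (0.5485·√2.8894)
   = [0.341526 + 0.479716] / 0.932353 = 0.880827
d₂ = d₁ − σ√T = 0.880827 − 0.932353 = -0.051526
risk-neutral PD = N(−d₂) = N(0.051526) = 0.520547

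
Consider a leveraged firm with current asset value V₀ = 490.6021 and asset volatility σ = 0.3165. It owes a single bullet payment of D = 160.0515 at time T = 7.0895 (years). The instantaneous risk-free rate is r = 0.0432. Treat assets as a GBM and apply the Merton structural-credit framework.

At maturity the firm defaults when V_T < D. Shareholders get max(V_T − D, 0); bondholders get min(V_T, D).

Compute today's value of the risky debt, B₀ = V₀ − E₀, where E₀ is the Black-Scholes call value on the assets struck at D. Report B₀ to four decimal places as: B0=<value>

d₁ = [ln(V₀/D) + (r + σ²/2)T] / (σ√T)
   = [ln(490.6021/160.0515) + (0.0432 + 0.5·0.3165²)·7.0895] / (0.3165·√7.0895)
   = [1.120138 + 0.661352] / 0.842717 = 2.113985
d₂ = d₁ − σ√T = 2.113985 − 0.842717 = 1.271268
N(d₁) = 0.982742,  N(d₂) = 0.898183,  e^(−rT) = 0.736190
E₀ = V₀·N(d₁) − D·e^(−rT)·N(d₂)
   = 490.6021·0.982742 − 160.0515·0.736190·0.898183 = 376.303649
B₀ = V₀ − E₀ = 490.6021 − 376.303649 = 114.298451

B0=114.2985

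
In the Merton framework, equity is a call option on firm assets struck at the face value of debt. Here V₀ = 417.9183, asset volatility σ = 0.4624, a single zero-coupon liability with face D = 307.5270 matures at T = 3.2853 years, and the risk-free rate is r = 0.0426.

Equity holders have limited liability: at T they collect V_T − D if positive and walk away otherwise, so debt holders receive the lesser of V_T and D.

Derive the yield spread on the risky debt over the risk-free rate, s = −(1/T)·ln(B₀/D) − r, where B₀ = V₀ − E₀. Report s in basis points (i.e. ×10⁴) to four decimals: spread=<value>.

spread=634.1988

d₁ = [ln(V₀/D) + (r + σ²/2)T] / (σ√T)
   = [ln(417.9183/307.5270) + (0.0426 + 0.5·0.4624²)·3.2853] / (0.4624·√3.2853)
   = [0.306723 + 0.491175] / 0.838118 = 0.952011
d₂ = d₁ − σ√T = 0.952011 − 0.838118 = 0.113893
N(d₁) = 0.829454,  N(d₂) = 0.545339,  e^(−rT) = 0.869398
E₀ = V₀·N(d₁) − D·e^(−rT)·N(d₂)
   = 417.9183·0.829454 − 307.5270·0.869398·0.545339 = 200.840511
B₀ = V₀ − E₀ = 417.9183 − 200.840511 = 217.077789
spread = −(1/T)·ln(B₀/D) − r = −(1/3.2853)·ln(217.077789/307.5270) − 0.0426 = 0.06341988
in basis points: 0.06341988 × 10⁴ = 634.1988 bp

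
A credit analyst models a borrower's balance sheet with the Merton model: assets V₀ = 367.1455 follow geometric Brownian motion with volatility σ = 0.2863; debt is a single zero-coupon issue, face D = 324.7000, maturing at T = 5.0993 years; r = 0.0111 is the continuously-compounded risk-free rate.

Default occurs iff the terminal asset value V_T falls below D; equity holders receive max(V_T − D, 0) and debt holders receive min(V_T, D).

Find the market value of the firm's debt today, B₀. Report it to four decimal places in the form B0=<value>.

d₁ = [ln(V₀/D) + (r + σ²/2)T] / (σ√T)
   = [ln(367.1455/324.7000) + (0.0111 + 0.5·0.2863²)·5.0993] / (0.2863·√5.0993)
   = [0.122857 + 0.265591] / 0.646512 = 0.600836
d₂ = d₁ − σ√T = 0.600836 − 0.646512 = -0.045676
N(d₁) = 0.726025,  N(d₂) = 0.481784,  e^(−rT) = 0.944970
E₀ = V₀·N(d₁) − D·e^(−rT)·N(d₂)
   = 367.1455·0.726025 − 324.7000·0.944970·0.481784 = 118.730273
B₀ = V₀ − E₀ = 367.1455 − 118.730273 = 248.415227

B0=248.4152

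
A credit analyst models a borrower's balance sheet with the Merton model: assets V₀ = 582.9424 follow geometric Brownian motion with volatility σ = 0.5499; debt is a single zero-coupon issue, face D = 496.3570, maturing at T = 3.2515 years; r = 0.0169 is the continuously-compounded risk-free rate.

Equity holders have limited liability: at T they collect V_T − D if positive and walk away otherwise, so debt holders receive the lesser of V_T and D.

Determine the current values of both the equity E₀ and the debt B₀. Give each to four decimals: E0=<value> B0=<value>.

d₁ = [ln(V₀/D) + (r + σ²/2)T] / (σ√T)
   = [ln(582.9424/496.3570) + (0.0169 + 0.5·0.5499²)·3.2515] / (0.5499·√3.2515)
   = [0.160793 + 0.546561] / 0.991575 = 0.713364
d₂ = d₁ − σ√T = 0.713364 − 0.991575 = -0.278211
N(d₁) = 0.762190,  N(d₂) = 0.390425,  e^(−rT) = 0.946532
E₀ = V₀·N(d₁) − D·e^(−rT)·N(d₂)
   = 582.9424·0.762190 − 496.3570·0.946532·0.390425 = 260.883994
B₀ = V₀ − E₀ = 582.9424 − 260.883994 = 322.058406

E0=260.8840 B0=322.0584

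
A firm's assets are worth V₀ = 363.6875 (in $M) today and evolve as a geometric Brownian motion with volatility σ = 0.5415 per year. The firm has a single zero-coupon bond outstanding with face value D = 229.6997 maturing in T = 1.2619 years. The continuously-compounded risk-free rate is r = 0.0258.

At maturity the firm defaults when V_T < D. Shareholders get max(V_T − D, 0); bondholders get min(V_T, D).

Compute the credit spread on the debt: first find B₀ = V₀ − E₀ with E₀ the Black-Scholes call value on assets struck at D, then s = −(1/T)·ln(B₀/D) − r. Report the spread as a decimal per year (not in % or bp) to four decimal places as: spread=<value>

d₁ = [ln(V₀/D) + (r + σ²/2)T] / (σ√T)
   = [ln(363.6875/229.6997) + (0.0258 + 0.5·0.5415²)·1.2619] / (0.5415·√1.2619)
   = [0.459522 + 0.217566] / 0.608290 = 1.113100
d₂ = d₁ − σ√T = 1.113100 − 0.608290 = 0.504809
N(d₁) = 0.867167,  N(d₂) = 0.693154,  e^(−rT) = 0.967967
E₀ = V₀·N(d₁) − D·e^(−rT)·N(d₂)
   = 363.6875·0.867167 − 229.6997·0.967967·0.693154 = 161.260853
B₀ = V₀ − E₀ = 363.6875 − 161.260853 = 202.426647
spread = −(1/T)·ln(B₀/D) − r = −(1/1.2619)·ln(202.426647/229.6997) − 0.0258 = 0.07436263

spread=0.0744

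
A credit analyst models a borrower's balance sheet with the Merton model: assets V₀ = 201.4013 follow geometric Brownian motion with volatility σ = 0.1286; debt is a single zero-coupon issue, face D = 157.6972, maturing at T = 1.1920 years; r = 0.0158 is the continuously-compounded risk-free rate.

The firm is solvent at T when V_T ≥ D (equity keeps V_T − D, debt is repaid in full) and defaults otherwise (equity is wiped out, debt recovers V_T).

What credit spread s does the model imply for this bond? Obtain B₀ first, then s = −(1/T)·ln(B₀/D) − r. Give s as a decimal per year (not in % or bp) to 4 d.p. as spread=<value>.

spread=0.0016

d₁ = [ln(V₀/D) + (r + σ²/2)T] / (σ√T)
   = [ln(201.4013/157.6972) + (0.0158 + 0.5·0.1286²)·1.1920] / (0.1286·√1.1920)
   = [0.244623 + 0.028690] / 0.140404 = 1.946619
d₂ = d₁ − σ√T = 1.946619 − 0.140404 = 1.806216
N(d₁) = 0.974210,  N(d₂) = 0.964558,  e^(−rT) = 0.981343
E₀ = V₀·N(d₁) − D·e^(−rT)·N(d₂)
   = 201.4013·0.974210 − 157.6972·0.981343·0.964558 = 46.937014
B₀ = V₀ − E₀ = 201.4013 − 46.937014 = 154.464286
spread = −(1/T)·ln(B₀/D) − r = −(1/1.1920)·ln(154.464286/157.6972) − 0.0158 = 0.00157737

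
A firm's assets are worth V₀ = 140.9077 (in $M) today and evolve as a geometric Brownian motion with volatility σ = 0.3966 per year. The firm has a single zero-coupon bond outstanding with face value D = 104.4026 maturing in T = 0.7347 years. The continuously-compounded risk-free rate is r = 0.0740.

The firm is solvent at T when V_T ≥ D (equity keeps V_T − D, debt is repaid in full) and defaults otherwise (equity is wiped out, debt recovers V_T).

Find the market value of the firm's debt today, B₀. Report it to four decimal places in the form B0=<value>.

d₁ = [ln(V₀/D) + (r + σ²/2)T] / (σ√T)
   = [ln(140.9077/104.4026) + (0.0740 + 0.5·0.3966²)·0.7347] / (0.3966·√0.7347)
   = [0.299850 + 0.112149] / 0.339944 = 1.211961
d₂ = d₁ − σ√T = 1.211961 − 0.339944 = 0.872017
N(d₁) = 0.887236,  N(d₂) = 0.808400,  e^(−rT) = 0.947084
E₀ = V₀·N(d₁) − D·e^(−rT)·N(d₂)
   = 140.9077·0.887236 − 104.4026·0.947084·0.808400 = 45.085420
B₀ = V₀ − E₀ = 140.9077 − 45.085420 = 95.822280

B0=95.8223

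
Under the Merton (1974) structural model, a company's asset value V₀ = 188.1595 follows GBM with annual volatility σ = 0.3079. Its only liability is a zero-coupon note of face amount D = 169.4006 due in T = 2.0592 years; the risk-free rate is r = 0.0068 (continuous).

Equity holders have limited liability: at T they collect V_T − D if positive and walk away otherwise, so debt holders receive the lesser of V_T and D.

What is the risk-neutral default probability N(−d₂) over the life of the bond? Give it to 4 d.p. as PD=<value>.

PD=0.4807

d₁ = [ln(V₀/D) + (r + σ²/2)T] / (σ√T)
   = [ln(188.1595/169.4006) + (0.0068 + 0.5·0.3079²)·2.0592] / (0.3079·√2.0592)
   = [0.105024 + 0.111611] / 0.441834 = 0.490308
d₂ = d₁ − σ√T = 0.490308 − 0.441834 = 0.048475
risk-neutral PD = N(−d₂) = N(-0.048475) = 0.480669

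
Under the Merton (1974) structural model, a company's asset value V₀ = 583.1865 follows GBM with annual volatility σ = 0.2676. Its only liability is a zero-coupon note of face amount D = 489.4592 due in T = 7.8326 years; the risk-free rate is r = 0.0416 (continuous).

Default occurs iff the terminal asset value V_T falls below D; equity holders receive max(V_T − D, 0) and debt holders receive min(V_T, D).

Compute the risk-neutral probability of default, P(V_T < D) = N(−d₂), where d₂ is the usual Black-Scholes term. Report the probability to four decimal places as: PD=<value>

PD=0.3842

d₁ = [ln(V₀/D) + (r + σ²/2)T] / (σ√T)
   = [ln(583.1865/489.4592) + (0.0416 + 0.5·0.2676²)·7.8326] / (0.2676·√7.8326)
   = [0.175206 + 0.606281] / 0.748926 = 1.043477
d₂ = d₁ − σ√T = 1.043477 − 0.748926 = 0.294551
risk-neutral PD = N(−d₂) = N(-0.294551) = 0.384169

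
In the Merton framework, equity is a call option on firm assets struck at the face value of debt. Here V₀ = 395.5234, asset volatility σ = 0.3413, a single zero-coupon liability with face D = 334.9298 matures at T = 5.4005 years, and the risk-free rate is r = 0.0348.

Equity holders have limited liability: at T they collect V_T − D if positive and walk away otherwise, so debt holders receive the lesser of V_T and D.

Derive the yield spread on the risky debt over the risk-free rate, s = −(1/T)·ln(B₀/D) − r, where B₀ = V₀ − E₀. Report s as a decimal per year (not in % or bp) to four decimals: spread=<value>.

spread=0.0403

d₁ = [ln(V₀/D) + (r + σ²/2)T] / (σ√T)
   = [ln(395.5234/334.9298) + (0.0348 + 0.5·0.3413²)·5.4005] / (0.3413·√5.4005)
   = [0.166289 + 0.502478] / 0.793146 = 0.843182
d₂ = d₁ − σ√T = 0.843182 − 0.793146 = 0.050036
N(d₁) = 0.800437,  N(d₂) = 0.519953,  e^(−rT) = 0.828667
E₀ = V₀·N(d₁) − D·e^(−rT)·N(d₂)
   = 395.5234·0.800437 − 334.9298·0.828667·0.519953 = 172.280994
B₀ = V₀ − E₀ = 395.5234 − 172.280994 = 223.242406
spread = −(1/T)·ln(B₀/D) − r = −(1/5.4005)·ln(223.242406/334.9298) − 0.0348 = 0.04031578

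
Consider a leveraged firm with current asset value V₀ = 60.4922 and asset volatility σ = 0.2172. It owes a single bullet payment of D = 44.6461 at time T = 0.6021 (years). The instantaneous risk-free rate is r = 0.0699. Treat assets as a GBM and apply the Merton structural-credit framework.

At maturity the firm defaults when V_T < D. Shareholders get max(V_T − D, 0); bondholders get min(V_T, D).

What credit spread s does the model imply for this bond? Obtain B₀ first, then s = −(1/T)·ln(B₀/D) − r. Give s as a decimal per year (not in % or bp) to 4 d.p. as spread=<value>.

spread=0.0025

d₁ = [ln(V₀/D) + (r + σ²/2)T] / (σ√T)
   = [ln(60.4922/44.6461) + (0.0699 + 0.5·0.2172²)·0.6021] / (0.2172·√0.6021)
   = [0.303747 + 0.056289] / 0.168537 = 2.136252
d₂ = d₁ − σ√T = 2.136252 − 0.168537 = 1.967715
N(d₁) = 0.983671,  N(d₂) = 0.975450,  e^(−rT) = 0.958787
E₀ = V₀·N(d₁) − D·e^(−rT)·N(d₂)
   = 60.4922·0.983671 − 44.6461·0.958787·0.975450 = 17.749222
B₀ = V₀ − E₀ = 60.4922 − 17.749222 = 42.742978
spread = −(1/T)·ln(B₀/D) − r = −(1/0.6021)·ln(42.742978/44.6461) − 0.0699 = 0.00245015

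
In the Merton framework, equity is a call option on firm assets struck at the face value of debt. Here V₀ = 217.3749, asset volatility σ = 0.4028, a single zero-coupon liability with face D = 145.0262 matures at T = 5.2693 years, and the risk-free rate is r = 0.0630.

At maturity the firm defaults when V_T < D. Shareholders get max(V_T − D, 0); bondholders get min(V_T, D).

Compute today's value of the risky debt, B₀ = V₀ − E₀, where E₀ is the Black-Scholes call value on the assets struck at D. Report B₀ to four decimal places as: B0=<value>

d₁ = [ln(V₀/D) + (r + σ²/2)T] / (σ√T)
   = [ln(217.3749/145.0262) + (0.0630 + 0.5·0.4028²)·5.2693] / (0.4028·√5.2693)
   = [0.404709 + 0.759432] / 0.924626 = 1.259041
d₂ = d₁ − σ√T = 1.259041 − 0.924626 = 0.334415
N(d₁) = 0.895992,  N(d₂) = 0.630967,  e^(−rT) = 0.717512
E₀ = V₀·N(d₁) − D·e^(−rT)·N(d₂)
   = 217.3749·0.895992 − 145.0262·0.717512·0.630967 = 129.109061
B₀ = V₀ − E₀ = 217.3749 − 129.109061 = 88.265839

B0=88.2658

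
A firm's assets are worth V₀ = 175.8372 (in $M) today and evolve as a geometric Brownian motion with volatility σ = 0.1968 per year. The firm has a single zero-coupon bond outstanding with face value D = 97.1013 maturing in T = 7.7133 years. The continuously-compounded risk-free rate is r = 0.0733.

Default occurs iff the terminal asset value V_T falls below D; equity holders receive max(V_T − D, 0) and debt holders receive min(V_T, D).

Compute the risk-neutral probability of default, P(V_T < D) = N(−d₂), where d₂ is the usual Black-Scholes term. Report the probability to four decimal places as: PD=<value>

d₁ = [ln(V₀/D) + (r + σ²/2)T] / (σ√T)
   = [ln(175.8372/97.1013) + (0.0733 + 0.5·0.1968²)·7.7133] / (0.1968·√7.7133)
   = [0.593804 + 0.714754] / 0.546569 = 2.394130
d₂ = d₁ − σ√T = 2.394130 − 0.546569 = 1.847560
risk-neutral PD = N(−d₂) = N(-1.847560) = 0.032333

PD=0.0323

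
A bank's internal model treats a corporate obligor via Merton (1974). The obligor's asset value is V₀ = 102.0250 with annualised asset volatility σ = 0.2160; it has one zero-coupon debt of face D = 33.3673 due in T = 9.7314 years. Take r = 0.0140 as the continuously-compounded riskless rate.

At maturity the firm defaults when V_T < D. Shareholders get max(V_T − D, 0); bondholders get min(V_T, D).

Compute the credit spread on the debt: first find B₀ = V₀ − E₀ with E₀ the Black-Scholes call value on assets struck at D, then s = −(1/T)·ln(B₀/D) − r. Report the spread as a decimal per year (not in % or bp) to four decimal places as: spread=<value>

spread=0.0015

d₁ = [ln(V₀/D) + (r + σ²/2)T] / (σ√T)
   = [ln(102.0250/33.3673) + (0.0140 + 0.5·0.2160²)·9.7314] / (0.2160·√9.7314)
   = [1.117642 + 0.363254] / 0.673816 = 2.197773
d₂ = d₁ − σ√T = 2.197773 − 0.673816 = 1.523957
N(d₁) = 0.986017,  N(d₂) = 0.936240,  e^(−rT) = 0.872634
E₀ = V₀·N(d₁) − D·e^(−rT)·N(d₂)
   = 102.0250·0.986017 − 33.3673·0.872634·0.936240 = 73.337516
B₀ = V₀ − E₀ = 102.0250 − 73.337516 = 28.687484
spread = −(1/T)·ln(B₀/D) − r = −(1/9.7314)·ln(28.687484/33.3673) − 0.0140 = 0.00152864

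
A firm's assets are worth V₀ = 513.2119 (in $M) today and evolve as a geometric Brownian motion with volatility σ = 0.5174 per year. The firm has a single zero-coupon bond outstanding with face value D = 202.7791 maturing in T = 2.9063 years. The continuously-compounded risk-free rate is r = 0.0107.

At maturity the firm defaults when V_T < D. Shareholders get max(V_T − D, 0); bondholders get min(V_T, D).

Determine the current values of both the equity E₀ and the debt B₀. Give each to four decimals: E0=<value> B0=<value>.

d₁ = [ln(V₀/D) + (r + σ²/2)T] / (σ√T)
   = [ln(513.2119/202.7791) + (0.0107 + 0.5·0.5174²)·2.9063] / (0.5174·√2.9063)
   = [0.928572 + 0.420110] / 0.882057 = 1.529018
d₂ = d₁ − σ√T = 1.529018 − 0.882057 = 0.646961
N(d₁) = 0.936870,  N(d₂) = 0.741172,  e^(−rT) = 0.969381
E₀ = V₀·N(d₁) − D·e^(−rT)·N(d₂)
   = 513.2119·0.936870 − 202.7791·0.969381·0.741172 = 335.120599
B₀ = V₀ − E₀ = 513.2119 − 335.120599 = 178.091301

E0=335.1206 B0=178.0913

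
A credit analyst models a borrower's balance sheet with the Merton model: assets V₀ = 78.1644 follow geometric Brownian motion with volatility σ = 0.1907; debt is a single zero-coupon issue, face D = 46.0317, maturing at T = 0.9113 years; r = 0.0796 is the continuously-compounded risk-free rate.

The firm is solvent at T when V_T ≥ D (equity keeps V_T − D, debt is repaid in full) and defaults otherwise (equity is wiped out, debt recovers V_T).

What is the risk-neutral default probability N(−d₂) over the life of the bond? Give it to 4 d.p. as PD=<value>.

PD=0.0007

d₁ = [ln(V₀/D) + (r + σ²/2)T] / (σ√T)
   = [ln(78.1644/46.0317) + (0.0796 + 0.5·0.1907²)·0.9113] / (0.1907·√0.9113)
   = [0.529484 + 0.089110] / 0.182046 = 3.398007
d₂ = d₁ − σ√T = 3.398007 − 0.182046 = 3.215961
risk-neutral PD = N(−d₂) = N(-3.215961) = 0.000650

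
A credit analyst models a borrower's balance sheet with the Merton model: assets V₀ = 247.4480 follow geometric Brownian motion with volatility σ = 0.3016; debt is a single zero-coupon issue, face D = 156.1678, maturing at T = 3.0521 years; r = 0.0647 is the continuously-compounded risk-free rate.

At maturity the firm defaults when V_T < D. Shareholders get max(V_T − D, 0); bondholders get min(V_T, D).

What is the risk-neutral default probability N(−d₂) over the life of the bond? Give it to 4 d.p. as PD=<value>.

PD=0.1623

d₁ = [ln(V₀/D) + (r + σ²/2)T] / (σ√T)
   = [ln(247.4480/156.1678) + (0.0647 + 0.5·0.3016²)·3.0521] / (0.3016·√3.0521)
   = [0.460269 + 0.336284] / 0.526903 = 1.511765
d₂ = d₁ − σ√T = 1.511765 − 0.526903 = 0.984862
risk-neutral PD = N(−d₂) = N(-0.984862) = 0.162346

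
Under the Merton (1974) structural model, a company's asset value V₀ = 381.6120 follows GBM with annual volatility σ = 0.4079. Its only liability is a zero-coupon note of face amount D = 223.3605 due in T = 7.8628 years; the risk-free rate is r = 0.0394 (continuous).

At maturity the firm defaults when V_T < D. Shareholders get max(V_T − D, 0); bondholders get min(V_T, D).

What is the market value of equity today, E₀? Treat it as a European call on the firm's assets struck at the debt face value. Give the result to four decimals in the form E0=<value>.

E0=252.5772

d₁ = [ln(V₀/D) + (r + σ²/2)T] / (σ√T)
   = [ln(381.6120/223.3605) + (0.0394 + 0.5·0.4079²)·7.8628] / (0.4079·√7.8628)
   = [0.535617 + 0.963910] / 1.143780 = 1.311028
d₂ = d₁ − σ√T = 1.311028 − 1.143780 = 0.167249
N(d₁) = 0.905076,  N(d₂) = 0.566413,  e^(−rT) = 0.733598
E₀ = V₀·N(d₁) − D·e^(−rT)·N(d₂)
   = 381.6120·0.905076 − 223.3605·0.733598·0.566413 = 252.577241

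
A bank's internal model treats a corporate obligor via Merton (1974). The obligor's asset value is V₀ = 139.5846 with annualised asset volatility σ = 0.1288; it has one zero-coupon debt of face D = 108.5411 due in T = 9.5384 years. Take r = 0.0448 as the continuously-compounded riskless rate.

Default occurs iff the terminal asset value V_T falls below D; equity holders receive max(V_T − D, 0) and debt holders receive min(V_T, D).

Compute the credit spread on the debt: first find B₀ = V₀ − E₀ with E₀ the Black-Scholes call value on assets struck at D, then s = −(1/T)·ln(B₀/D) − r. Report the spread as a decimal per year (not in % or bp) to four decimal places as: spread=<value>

d₁ = [ln(V₀/D) + (r + σ²/2)T] / (σ√T)
   = [ln(139.5846/108.5411) + (0.0448 + 0.5·0.1288²)·9.5384] / (0.1288·√9.5384)
   = [0.251542 + 0.506439] / 0.397790 = 1.905480
d₂ = d₁ − σ√T = 1.905480 − 0.397790 = 1.507691
N(d₁) = 0.971641,  N(d₂) = 0.934183,  e^(−rT) = 0.652255
E₀ = V₀·N(d₁) − D·e^(−rT)·N(d₂)
   = 139.5846·0.971641 − 108.5411·0.652255·0.934183 = 69.489313
B₀ = V₀ − E₀ = 139.5846 − 69.489313 = 70.095287
spread = −(1/T)·ln(B₀/D) − r = −(1/9.5384)·ln(70.095287/108.5411) − 0.0448 = 0.00104347

spread=0.0010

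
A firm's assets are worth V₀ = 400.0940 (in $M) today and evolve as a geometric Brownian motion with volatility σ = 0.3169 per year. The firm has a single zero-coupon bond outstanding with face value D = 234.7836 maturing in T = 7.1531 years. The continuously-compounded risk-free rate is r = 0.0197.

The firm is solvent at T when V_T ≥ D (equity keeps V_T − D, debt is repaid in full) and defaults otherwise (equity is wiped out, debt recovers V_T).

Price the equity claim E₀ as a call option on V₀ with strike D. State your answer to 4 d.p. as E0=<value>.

E0=224.0150

d₁ = [ln(V₀/D) + (r + σ²/2)T] / (σ√T)
   = [ln(400.0940/234.7836) + (0.0197 + 0.5·0.3169²)·7.1531] / (0.3169·√7.1531)
   = [0.533035 + 0.500093] / 0.847558 = 1.218947
d₂ = d₁ − σ√T = 1.218947 − 0.847558 = 0.371390
N(d₁) = 0.888568,  N(d₂) = 0.644826,  e^(−rT) = 0.868562
E₀ = V₀·N(d₁) − D·e^(−rT)·N(d₂)
   = 400.0940·0.888568 − 234.7836·0.868562·0.644826 = 224.015037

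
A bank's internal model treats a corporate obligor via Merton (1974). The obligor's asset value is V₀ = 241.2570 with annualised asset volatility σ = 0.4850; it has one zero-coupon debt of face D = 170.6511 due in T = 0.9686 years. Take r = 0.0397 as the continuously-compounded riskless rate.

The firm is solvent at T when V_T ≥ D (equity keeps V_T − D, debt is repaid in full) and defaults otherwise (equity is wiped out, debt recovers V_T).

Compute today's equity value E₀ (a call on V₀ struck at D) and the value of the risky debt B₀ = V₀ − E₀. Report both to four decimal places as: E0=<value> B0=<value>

d₁ = [ln(V₀/D) + (r + σ²/2)T] / (σ√T)
   = [ln(241.2570/170.6511) + (0.0397 + 0.5·0.4850²)·0.9686] / (0.4850·√0.9686)
   = [0.346242 + 0.152373] / 0.477325 = 1.044602
d₂ = d₁ − σ√T = 1.044602 − 0.477325 = 0.567277
N(d₁) = 0.851897,  N(d₂) = 0.714737,  e^(−rT) = 0.962277
E₀ = V₀·N(d₁) − D·e^(−rT)·N(d₂)
   = 241.2570·0.851897 − 170.6511·0.962277·0.714737 = 88.156488
B₀ = V₀ − E₀ = 241.2570 − 88.156488 = 153.100512

E0=88.1565 B0=153.1005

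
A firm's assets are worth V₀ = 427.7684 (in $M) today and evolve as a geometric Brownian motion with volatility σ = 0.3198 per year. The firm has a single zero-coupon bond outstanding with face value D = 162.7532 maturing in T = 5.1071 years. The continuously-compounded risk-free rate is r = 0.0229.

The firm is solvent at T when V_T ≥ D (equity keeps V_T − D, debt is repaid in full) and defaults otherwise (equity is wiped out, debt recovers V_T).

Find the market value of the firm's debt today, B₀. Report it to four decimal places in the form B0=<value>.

B0=139.7490

d₁ = [ln(V₀/D) + (r + σ²/2)T] / (σ√T)
   = [ln(427.7684/162.7532) + (0.0229 + 0.5·0.3198²)·5.1071] / (0.3198·√5.1071)
   = [0.966347 + 0.378109] / 0.722713 = 1.860292
d₂ = d₁ − σ√T = 1.860292 − 0.722713 = 1.137579
N(d₁) = 0.968578,  N(d₂) = 0.872352,  e^(−rT) = 0.889627
E₀ = V₀·N(d₁) − D·e^(−rT)·N(d₂)
   = 427.7684·0.968578 − 162.7532·0.889627·0.872352 = 288.019440
B₀ = V₀ − E₀ = 427.7684 − 288.019440 = 139.748960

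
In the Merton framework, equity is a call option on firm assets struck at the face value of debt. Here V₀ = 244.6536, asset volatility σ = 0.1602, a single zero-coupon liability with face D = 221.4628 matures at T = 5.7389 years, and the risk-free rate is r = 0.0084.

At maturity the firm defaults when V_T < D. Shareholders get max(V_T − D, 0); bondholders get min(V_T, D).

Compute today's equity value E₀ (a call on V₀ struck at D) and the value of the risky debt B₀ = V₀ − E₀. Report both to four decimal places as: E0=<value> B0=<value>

d₁ = [ln(V₀/D) + (r + σ²/2)T] / (σ√T)
   = [ln(244.6536/221.4628) + (0.0084 + 0.5·0.1602²)·5.7389] / (0.1602·√5.7389)
   = [0.099589 + 0.121848] / 0.383775 = 0.576997
d₂ = d₁ − σ√T = 0.576997 − 0.383775 = 0.193222
N(d₁) = 0.718029,  N(d₂) = 0.576607,  e^(−rT) = 0.952937
E₀ = V₀·N(d₁) − D·e^(−rT)·N(d₂)
   = 244.6536·0.718029 − 221.4628·0.952937·0.576607 = 53.981198
B₀ = V₀ − E₀ = 244.6536 − 53.981198 = 190.672402

E0=53.9812 B0=190.6724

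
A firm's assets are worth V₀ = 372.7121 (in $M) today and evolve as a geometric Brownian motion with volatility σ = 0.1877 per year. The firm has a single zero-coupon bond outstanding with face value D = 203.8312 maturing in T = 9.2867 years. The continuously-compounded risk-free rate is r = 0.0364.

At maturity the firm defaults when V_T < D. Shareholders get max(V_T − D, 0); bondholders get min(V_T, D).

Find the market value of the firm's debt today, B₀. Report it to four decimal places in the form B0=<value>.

B0=142.6756

d₁ = [ln(V₀/D) + (r + σ²/2)T] / (σ√T)
   = [ln(372.7121/203.8312) + (0.0364 + 0.5·0.1877²)·9.2867] / (0.1877·√9.2867)
   = [0.603514 + 0.501627] / 0.571999 = 1.932070
d₂ = d₁ − σ√T = 1.932070 − 0.571999 = 1.360071
N(d₁) = 0.973325,  N(d₂) = 0.913096,  e^(−rT) = 0.713170
E₀ = V₀·N(d₁) − D·e^(−rT)·N(d₂)
   = 372.7121·0.973325 − 203.8312·0.713170·0.913096 = 230.036467
B₀ = V₀ − E₀ = 372.7121 − 230.036467 = 142.675633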